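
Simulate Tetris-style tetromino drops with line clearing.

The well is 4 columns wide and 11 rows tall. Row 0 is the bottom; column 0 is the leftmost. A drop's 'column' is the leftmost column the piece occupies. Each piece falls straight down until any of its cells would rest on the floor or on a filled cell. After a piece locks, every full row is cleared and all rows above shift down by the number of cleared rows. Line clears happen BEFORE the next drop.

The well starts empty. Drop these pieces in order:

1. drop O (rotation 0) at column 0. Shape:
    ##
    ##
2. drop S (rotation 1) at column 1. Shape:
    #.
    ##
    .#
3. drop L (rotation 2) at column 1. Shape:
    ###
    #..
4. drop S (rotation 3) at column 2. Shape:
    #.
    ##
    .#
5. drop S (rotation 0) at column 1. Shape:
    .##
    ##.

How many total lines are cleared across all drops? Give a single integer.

Answer: 0

Derivation:
Drop 1: O rot0 at col 0 lands with bottom-row=0; cleared 0 line(s) (total 0); column heights now [2 2 0 0], max=2
Drop 2: S rot1 at col 1 lands with bottom-row=1; cleared 0 line(s) (total 0); column heights now [2 4 3 0], max=4
Drop 3: L rot2 at col 1 lands with bottom-row=4; cleared 0 line(s) (total 0); column heights now [2 6 6 6], max=6
Drop 4: S rot3 at col 2 lands with bottom-row=6; cleared 0 line(s) (total 0); column heights now [2 6 9 8], max=9
Drop 5: S rot0 at col 1 lands with bottom-row=9; cleared 0 line(s) (total 0); column heights now [2 10 11 11], max=11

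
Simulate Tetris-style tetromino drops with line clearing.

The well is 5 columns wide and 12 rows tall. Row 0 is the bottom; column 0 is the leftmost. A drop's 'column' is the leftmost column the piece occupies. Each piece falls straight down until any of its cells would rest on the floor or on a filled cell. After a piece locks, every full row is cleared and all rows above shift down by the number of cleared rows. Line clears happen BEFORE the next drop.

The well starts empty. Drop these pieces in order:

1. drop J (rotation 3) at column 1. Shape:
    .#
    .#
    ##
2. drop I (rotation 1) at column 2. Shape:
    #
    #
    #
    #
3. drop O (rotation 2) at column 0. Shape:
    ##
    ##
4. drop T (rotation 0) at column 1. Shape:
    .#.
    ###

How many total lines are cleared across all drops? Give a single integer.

Answer: 0

Derivation:
Drop 1: J rot3 at col 1 lands with bottom-row=0; cleared 0 line(s) (total 0); column heights now [0 1 3 0 0], max=3
Drop 2: I rot1 at col 2 lands with bottom-row=3; cleared 0 line(s) (total 0); column heights now [0 1 7 0 0], max=7
Drop 3: O rot2 at col 0 lands with bottom-row=1; cleared 0 line(s) (total 0); column heights now [3 3 7 0 0], max=7
Drop 4: T rot0 at col 1 lands with bottom-row=7; cleared 0 line(s) (total 0); column heights now [3 8 9 8 0], max=9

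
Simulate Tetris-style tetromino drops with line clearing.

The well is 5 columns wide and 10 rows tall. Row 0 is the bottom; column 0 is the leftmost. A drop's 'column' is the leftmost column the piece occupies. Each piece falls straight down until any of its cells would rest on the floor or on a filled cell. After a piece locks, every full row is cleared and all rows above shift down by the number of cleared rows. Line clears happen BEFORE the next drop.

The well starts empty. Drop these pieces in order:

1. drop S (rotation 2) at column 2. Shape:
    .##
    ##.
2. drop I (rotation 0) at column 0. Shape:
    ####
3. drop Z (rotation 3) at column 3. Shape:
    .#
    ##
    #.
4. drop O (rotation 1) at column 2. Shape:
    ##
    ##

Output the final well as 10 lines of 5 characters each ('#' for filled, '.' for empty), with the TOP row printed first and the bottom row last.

Drop 1: S rot2 at col 2 lands with bottom-row=0; cleared 0 line(s) (total 0); column heights now [0 0 1 2 2], max=2
Drop 2: I rot0 at col 0 lands with bottom-row=2; cleared 0 line(s) (total 0); column heights now [3 3 3 3 2], max=3
Drop 3: Z rot3 at col 3 lands with bottom-row=3; cleared 0 line(s) (total 0); column heights now [3 3 3 5 6], max=6
Drop 4: O rot1 at col 2 lands with bottom-row=5; cleared 0 line(s) (total 0); column heights now [3 3 7 7 6], max=7

Answer: .....
.....
.....
..##.
..###
...##
...#.
####.
...##
..##.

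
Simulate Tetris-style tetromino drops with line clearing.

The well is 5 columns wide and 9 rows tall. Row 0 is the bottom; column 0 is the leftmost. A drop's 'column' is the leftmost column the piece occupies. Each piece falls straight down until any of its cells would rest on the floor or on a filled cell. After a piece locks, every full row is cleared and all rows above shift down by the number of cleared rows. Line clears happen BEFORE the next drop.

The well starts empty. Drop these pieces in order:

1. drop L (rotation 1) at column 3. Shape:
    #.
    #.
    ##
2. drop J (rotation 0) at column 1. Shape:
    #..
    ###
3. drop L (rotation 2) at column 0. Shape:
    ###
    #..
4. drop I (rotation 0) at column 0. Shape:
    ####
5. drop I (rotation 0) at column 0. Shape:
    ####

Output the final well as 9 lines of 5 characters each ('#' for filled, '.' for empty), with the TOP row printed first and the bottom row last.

Answer: .....
####.
####.
###..
##...
.###.
...#.
...#.
...##

Derivation:
Drop 1: L rot1 at col 3 lands with bottom-row=0; cleared 0 line(s) (total 0); column heights now [0 0 0 3 1], max=3
Drop 2: J rot0 at col 1 lands with bottom-row=3; cleared 0 line(s) (total 0); column heights now [0 5 4 4 1], max=5
Drop 3: L rot2 at col 0 lands with bottom-row=4; cleared 0 line(s) (total 0); column heights now [6 6 6 4 1], max=6
Drop 4: I rot0 at col 0 lands with bottom-row=6; cleared 0 line(s) (total 0); column heights now [7 7 7 7 1], max=7
Drop 5: I rot0 at col 0 lands with bottom-row=7; cleared 0 line(s) (total 0); column heights now [8 8 8 8 1], max=8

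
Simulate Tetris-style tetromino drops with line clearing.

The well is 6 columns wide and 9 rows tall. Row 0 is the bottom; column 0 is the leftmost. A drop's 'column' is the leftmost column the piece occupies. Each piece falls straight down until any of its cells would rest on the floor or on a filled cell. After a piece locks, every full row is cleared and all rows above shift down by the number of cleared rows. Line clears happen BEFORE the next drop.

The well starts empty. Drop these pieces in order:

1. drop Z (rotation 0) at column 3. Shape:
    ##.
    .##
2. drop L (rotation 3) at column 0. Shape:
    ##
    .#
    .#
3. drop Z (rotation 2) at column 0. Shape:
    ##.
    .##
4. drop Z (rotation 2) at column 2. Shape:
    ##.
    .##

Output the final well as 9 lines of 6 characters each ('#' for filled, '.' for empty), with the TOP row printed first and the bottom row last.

Drop 1: Z rot0 at col 3 lands with bottom-row=0; cleared 0 line(s) (total 0); column heights now [0 0 0 2 2 1], max=2
Drop 2: L rot3 at col 0 lands with bottom-row=0; cleared 0 line(s) (total 0); column heights now [3 3 0 2 2 1], max=3
Drop 3: Z rot2 at col 0 lands with bottom-row=3; cleared 0 line(s) (total 0); column heights now [5 5 4 2 2 1], max=5
Drop 4: Z rot2 at col 2 lands with bottom-row=3; cleared 0 line(s) (total 0); column heights now [5 5 5 5 4 1], max=5

Answer: ......
......
......
......
####..
.####.
##....
.#.##.
.#..##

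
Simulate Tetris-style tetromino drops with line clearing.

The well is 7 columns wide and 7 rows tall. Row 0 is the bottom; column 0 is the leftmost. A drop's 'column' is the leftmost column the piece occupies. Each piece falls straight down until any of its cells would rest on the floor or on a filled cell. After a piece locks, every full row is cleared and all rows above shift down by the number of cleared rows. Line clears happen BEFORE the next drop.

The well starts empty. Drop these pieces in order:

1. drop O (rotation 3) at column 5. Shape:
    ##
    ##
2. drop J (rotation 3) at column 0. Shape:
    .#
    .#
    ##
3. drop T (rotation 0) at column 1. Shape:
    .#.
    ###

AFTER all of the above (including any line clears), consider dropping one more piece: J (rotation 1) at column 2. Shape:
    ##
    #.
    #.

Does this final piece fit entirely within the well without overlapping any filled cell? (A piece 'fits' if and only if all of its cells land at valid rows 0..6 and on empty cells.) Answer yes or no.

Answer: no

Derivation:
Drop 1: O rot3 at col 5 lands with bottom-row=0; cleared 0 line(s) (total 0); column heights now [0 0 0 0 0 2 2], max=2
Drop 2: J rot3 at col 0 lands with bottom-row=0; cleared 0 line(s) (total 0); column heights now [1 3 0 0 0 2 2], max=3
Drop 3: T rot0 at col 1 lands with bottom-row=3; cleared 0 line(s) (total 0); column heights now [1 4 5 4 0 2 2], max=5
Test piece J rot1 at col 2 (width 2): heights before test = [1 4 5 4 0 2 2]; fits = False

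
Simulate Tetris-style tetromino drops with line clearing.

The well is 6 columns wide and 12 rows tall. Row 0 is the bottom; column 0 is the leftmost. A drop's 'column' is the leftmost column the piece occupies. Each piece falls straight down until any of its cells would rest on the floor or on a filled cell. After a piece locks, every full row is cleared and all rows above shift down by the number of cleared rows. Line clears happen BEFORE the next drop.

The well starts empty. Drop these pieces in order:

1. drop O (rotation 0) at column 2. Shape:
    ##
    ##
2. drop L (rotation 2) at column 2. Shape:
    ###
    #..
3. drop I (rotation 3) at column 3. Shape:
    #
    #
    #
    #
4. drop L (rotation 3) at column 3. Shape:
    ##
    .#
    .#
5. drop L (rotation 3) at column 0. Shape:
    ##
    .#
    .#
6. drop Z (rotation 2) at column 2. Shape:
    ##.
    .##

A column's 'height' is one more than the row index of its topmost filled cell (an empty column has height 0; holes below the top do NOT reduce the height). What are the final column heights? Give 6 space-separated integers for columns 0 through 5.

Answer: 3 3 11 11 10 0

Derivation:
Drop 1: O rot0 at col 2 lands with bottom-row=0; cleared 0 line(s) (total 0); column heights now [0 0 2 2 0 0], max=2
Drop 2: L rot2 at col 2 lands with bottom-row=2; cleared 0 line(s) (total 0); column heights now [0 0 4 4 4 0], max=4
Drop 3: I rot3 at col 3 lands with bottom-row=4; cleared 0 line(s) (total 0); column heights now [0 0 4 8 4 0], max=8
Drop 4: L rot3 at col 3 lands with bottom-row=6; cleared 0 line(s) (total 0); column heights now [0 0 4 9 9 0], max=9
Drop 5: L rot3 at col 0 lands with bottom-row=0; cleared 0 line(s) (total 0); column heights now [3 3 4 9 9 0], max=9
Drop 6: Z rot2 at col 2 lands with bottom-row=9; cleared 0 line(s) (total 0); column heights now [3 3 11 11 10 0], max=11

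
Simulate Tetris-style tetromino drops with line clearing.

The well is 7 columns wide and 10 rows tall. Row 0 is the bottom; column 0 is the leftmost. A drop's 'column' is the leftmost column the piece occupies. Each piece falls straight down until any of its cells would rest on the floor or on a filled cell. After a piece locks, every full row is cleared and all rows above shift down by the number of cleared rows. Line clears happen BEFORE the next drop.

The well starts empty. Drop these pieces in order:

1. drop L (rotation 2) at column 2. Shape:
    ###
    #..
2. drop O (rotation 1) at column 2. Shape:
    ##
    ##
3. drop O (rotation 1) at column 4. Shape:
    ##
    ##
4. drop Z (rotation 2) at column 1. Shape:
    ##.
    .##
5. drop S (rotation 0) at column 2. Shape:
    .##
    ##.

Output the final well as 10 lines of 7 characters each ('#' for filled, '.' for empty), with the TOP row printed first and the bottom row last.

Answer: .......
.......
...##..
..##...
.##....
..##...
..####.
..####.
..###..
..#....

Derivation:
Drop 1: L rot2 at col 2 lands with bottom-row=0; cleared 0 line(s) (total 0); column heights now [0 0 2 2 2 0 0], max=2
Drop 2: O rot1 at col 2 lands with bottom-row=2; cleared 0 line(s) (total 0); column heights now [0 0 4 4 2 0 0], max=4
Drop 3: O rot1 at col 4 lands with bottom-row=2; cleared 0 line(s) (total 0); column heights now [0 0 4 4 4 4 0], max=4
Drop 4: Z rot2 at col 1 lands with bottom-row=4; cleared 0 line(s) (total 0); column heights now [0 6 6 5 4 4 0], max=6
Drop 5: S rot0 at col 2 lands with bottom-row=6; cleared 0 line(s) (total 0); column heights now [0 6 7 8 8 4 0], max=8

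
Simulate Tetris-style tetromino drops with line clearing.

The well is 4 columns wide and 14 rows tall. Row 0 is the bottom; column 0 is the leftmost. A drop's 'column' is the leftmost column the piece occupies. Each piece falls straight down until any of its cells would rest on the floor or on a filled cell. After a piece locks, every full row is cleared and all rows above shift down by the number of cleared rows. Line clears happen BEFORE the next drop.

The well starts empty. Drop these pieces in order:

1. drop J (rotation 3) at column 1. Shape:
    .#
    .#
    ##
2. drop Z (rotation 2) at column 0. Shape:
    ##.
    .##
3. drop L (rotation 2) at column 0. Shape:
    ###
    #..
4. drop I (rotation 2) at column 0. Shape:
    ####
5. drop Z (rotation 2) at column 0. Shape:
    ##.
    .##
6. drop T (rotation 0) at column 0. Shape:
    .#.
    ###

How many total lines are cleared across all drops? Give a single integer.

Drop 1: J rot3 at col 1 lands with bottom-row=0; cleared 0 line(s) (total 0); column heights now [0 1 3 0], max=3
Drop 2: Z rot2 at col 0 lands with bottom-row=3; cleared 0 line(s) (total 0); column heights now [5 5 4 0], max=5
Drop 3: L rot2 at col 0 lands with bottom-row=5; cleared 0 line(s) (total 0); column heights now [7 7 7 0], max=7
Drop 4: I rot2 at col 0 lands with bottom-row=7; cleared 1 line(s) (total 1); column heights now [7 7 7 0], max=7
Drop 5: Z rot2 at col 0 lands with bottom-row=7; cleared 0 line(s) (total 1); column heights now [9 9 8 0], max=9
Drop 6: T rot0 at col 0 lands with bottom-row=9; cleared 0 line(s) (total 1); column heights now [10 11 10 0], max=11

Answer: 1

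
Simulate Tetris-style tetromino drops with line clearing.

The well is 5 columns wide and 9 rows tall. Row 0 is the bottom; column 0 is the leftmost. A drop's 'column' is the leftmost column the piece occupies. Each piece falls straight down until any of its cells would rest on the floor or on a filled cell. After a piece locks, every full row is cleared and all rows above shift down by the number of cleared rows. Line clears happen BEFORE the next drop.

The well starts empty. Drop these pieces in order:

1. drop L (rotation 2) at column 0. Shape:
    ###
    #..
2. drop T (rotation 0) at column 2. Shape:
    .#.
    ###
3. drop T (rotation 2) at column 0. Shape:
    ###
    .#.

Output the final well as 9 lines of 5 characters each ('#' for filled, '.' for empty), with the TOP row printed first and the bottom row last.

Drop 1: L rot2 at col 0 lands with bottom-row=0; cleared 0 line(s) (total 0); column heights now [2 2 2 0 0], max=2
Drop 2: T rot0 at col 2 lands with bottom-row=2; cleared 0 line(s) (total 0); column heights now [2 2 3 4 3], max=4
Drop 3: T rot2 at col 0 lands with bottom-row=2; cleared 0 line(s) (total 0); column heights now [4 4 4 4 3], max=4

Answer: .....
.....
.....
.....
.....
####.
.####
###..
#....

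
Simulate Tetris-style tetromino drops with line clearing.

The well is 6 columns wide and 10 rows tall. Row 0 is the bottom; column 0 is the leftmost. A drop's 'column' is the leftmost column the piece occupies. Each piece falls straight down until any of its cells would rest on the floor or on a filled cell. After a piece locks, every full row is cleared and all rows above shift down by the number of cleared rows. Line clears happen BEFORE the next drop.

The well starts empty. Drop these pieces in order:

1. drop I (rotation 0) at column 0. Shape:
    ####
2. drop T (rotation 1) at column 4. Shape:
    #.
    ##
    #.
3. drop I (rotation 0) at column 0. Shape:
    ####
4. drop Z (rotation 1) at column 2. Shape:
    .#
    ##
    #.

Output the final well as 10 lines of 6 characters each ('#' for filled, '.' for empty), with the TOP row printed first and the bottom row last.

Answer: ......
......
......
......
......
......
...#..
..##..
..#.#.
#####.

Derivation:
Drop 1: I rot0 at col 0 lands with bottom-row=0; cleared 0 line(s) (total 0); column heights now [1 1 1 1 0 0], max=1
Drop 2: T rot1 at col 4 lands with bottom-row=0; cleared 0 line(s) (total 0); column heights now [1 1 1 1 3 2], max=3
Drop 3: I rot0 at col 0 lands with bottom-row=1; cleared 1 line(s) (total 1); column heights now [1 1 1 1 2 0], max=2
Drop 4: Z rot1 at col 2 lands with bottom-row=1; cleared 0 line(s) (total 1); column heights now [1 1 3 4 2 0], max=4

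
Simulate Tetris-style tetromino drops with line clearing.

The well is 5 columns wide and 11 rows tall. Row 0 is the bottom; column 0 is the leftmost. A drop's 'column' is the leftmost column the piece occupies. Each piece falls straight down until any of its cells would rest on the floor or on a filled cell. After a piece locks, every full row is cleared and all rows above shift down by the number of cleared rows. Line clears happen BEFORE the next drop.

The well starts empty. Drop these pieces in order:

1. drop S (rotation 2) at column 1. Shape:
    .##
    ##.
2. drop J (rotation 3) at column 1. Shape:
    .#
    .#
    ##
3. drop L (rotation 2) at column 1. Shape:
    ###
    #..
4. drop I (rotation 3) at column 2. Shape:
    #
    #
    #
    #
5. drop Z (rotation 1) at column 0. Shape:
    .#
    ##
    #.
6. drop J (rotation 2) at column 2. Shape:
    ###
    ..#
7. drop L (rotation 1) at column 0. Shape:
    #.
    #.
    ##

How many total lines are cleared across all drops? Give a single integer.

Answer: 0

Derivation:
Drop 1: S rot2 at col 1 lands with bottom-row=0; cleared 0 line(s) (total 0); column heights now [0 1 2 2 0], max=2
Drop 2: J rot3 at col 1 lands with bottom-row=2; cleared 0 line(s) (total 0); column heights now [0 3 5 2 0], max=5
Drop 3: L rot2 at col 1 lands with bottom-row=4; cleared 0 line(s) (total 0); column heights now [0 6 6 6 0], max=6
Drop 4: I rot3 at col 2 lands with bottom-row=6; cleared 0 line(s) (total 0); column heights now [0 6 10 6 0], max=10
Drop 5: Z rot1 at col 0 lands with bottom-row=5; cleared 0 line(s) (total 0); column heights now [7 8 10 6 0], max=10
Drop 6: J rot2 at col 2 lands with bottom-row=9; cleared 0 line(s) (total 0); column heights now [7 8 11 11 11], max=11
Drop 7: L rot1 at col 0 lands with bottom-row=8; cleared 0 line(s) (total 0); column heights now [11 9 11 11 11], max=11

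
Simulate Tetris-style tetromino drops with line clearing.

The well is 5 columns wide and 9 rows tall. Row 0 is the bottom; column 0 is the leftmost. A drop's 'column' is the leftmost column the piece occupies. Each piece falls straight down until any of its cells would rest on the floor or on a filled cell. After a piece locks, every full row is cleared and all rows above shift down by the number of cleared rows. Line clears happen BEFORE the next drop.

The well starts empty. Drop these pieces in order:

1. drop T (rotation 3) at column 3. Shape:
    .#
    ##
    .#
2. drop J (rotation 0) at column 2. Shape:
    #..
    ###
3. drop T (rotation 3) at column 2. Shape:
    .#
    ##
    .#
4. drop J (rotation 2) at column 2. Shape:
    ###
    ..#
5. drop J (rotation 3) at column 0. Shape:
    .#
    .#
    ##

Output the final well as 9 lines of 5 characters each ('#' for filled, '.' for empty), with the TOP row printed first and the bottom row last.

Drop 1: T rot3 at col 3 lands with bottom-row=0; cleared 0 line(s) (total 0); column heights now [0 0 0 2 3], max=3
Drop 2: J rot0 at col 2 lands with bottom-row=3; cleared 0 line(s) (total 0); column heights now [0 0 5 4 4], max=5
Drop 3: T rot3 at col 2 lands with bottom-row=4; cleared 0 line(s) (total 0); column heights now [0 0 6 7 4], max=7
Drop 4: J rot2 at col 2 lands with bottom-row=6; cleared 0 line(s) (total 0); column heights now [0 0 8 8 8], max=8
Drop 5: J rot3 at col 0 lands with bottom-row=0; cleared 0 line(s) (total 0); column heights now [1 3 8 8 8], max=8

Answer: .....
..###
...##
..##.
..##.
..###
.#..#
.#.##
##..#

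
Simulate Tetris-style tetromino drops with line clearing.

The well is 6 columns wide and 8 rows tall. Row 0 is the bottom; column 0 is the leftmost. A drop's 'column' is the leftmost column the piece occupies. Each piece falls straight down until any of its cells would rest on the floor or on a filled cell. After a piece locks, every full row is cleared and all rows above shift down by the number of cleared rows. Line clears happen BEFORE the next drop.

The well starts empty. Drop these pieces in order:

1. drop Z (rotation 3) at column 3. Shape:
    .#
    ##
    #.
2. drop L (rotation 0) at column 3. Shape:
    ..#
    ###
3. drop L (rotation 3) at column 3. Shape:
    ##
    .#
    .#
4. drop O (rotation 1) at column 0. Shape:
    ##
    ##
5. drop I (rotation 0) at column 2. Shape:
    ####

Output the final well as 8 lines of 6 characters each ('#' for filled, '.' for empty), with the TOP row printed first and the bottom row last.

Drop 1: Z rot3 at col 3 lands with bottom-row=0; cleared 0 line(s) (total 0); column heights now [0 0 0 2 3 0], max=3
Drop 2: L rot0 at col 3 lands with bottom-row=3; cleared 0 line(s) (total 0); column heights now [0 0 0 4 4 5], max=5
Drop 3: L rot3 at col 3 lands with bottom-row=4; cleared 0 line(s) (total 0); column heights now [0 0 0 7 7 5], max=7
Drop 4: O rot1 at col 0 lands with bottom-row=0; cleared 0 line(s) (total 0); column heights now [2 2 0 7 7 5], max=7
Drop 5: I rot0 at col 2 lands with bottom-row=7; cleared 0 line(s) (total 0); column heights now [2 2 8 8 8 8], max=8

Answer: ..####
...##.
....#.
....##
...###
....#.
##.##.
##.#..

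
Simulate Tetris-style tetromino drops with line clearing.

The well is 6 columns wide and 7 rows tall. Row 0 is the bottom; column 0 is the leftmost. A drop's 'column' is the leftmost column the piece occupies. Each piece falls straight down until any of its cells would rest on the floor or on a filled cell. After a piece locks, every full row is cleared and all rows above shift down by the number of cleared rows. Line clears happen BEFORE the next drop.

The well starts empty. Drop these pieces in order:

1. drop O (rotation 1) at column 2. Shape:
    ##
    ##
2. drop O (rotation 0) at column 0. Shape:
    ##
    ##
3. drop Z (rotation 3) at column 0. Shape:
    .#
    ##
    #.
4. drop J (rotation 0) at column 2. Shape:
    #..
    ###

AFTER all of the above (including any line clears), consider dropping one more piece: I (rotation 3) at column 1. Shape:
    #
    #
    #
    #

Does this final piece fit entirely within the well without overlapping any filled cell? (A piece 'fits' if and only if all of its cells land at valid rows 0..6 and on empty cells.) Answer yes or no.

Answer: no

Derivation:
Drop 1: O rot1 at col 2 lands with bottom-row=0; cleared 0 line(s) (total 0); column heights now [0 0 2 2 0 0], max=2
Drop 2: O rot0 at col 0 lands with bottom-row=0; cleared 0 line(s) (total 0); column heights now [2 2 2 2 0 0], max=2
Drop 3: Z rot3 at col 0 lands with bottom-row=2; cleared 0 line(s) (total 0); column heights now [4 5 2 2 0 0], max=5
Drop 4: J rot0 at col 2 lands with bottom-row=2; cleared 0 line(s) (total 0); column heights now [4 5 4 3 3 0], max=5
Test piece I rot3 at col 1 (width 1): heights before test = [4 5 4 3 3 0]; fits = False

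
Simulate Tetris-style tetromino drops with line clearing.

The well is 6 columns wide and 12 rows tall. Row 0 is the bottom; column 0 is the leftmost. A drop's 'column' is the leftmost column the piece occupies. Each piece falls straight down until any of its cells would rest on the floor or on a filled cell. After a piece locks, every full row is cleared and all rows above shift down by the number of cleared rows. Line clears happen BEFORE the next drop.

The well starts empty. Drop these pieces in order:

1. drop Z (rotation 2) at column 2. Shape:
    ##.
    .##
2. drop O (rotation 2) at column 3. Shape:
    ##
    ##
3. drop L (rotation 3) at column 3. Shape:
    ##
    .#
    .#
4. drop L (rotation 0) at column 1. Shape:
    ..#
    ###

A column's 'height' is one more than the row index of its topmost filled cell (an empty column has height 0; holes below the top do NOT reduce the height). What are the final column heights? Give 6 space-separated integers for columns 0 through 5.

Drop 1: Z rot2 at col 2 lands with bottom-row=0; cleared 0 line(s) (total 0); column heights now [0 0 2 2 1 0], max=2
Drop 2: O rot2 at col 3 lands with bottom-row=2; cleared 0 line(s) (total 0); column heights now [0 0 2 4 4 0], max=4
Drop 3: L rot3 at col 3 lands with bottom-row=4; cleared 0 line(s) (total 0); column heights now [0 0 2 7 7 0], max=7
Drop 4: L rot0 at col 1 lands with bottom-row=7; cleared 0 line(s) (total 0); column heights now [0 8 8 9 7 0], max=9

Answer: 0 8 8 9 7 0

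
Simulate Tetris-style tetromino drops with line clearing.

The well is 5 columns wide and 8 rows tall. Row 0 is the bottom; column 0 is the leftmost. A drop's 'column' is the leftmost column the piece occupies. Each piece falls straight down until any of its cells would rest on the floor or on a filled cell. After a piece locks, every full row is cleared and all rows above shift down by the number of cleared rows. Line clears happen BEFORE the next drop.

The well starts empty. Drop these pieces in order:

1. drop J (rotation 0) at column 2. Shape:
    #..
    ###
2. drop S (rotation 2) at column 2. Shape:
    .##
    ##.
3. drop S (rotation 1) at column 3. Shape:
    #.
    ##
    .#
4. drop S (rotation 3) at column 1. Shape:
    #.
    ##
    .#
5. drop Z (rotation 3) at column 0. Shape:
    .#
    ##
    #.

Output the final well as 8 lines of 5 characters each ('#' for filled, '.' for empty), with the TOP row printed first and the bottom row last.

Drop 1: J rot0 at col 2 lands with bottom-row=0; cleared 0 line(s) (total 0); column heights now [0 0 2 1 1], max=2
Drop 2: S rot2 at col 2 lands with bottom-row=2; cleared 0 line(s) (total 0); column heights now [0 0 3 4 4], max=4
Drop 3: S rot1 at col 3 lands with bottom-row=4; cleared 0 line(s) (total 0); column heights now [0 0 3 7 6], max=7
Drop 4: S rot3 at col 1 lands with bottom-row=3; cleared 0 line(s) (total 0); column heights now [0 6 5 7 6], max=7
Drop 5: Z rot3 at col 0 lands with bottom-row=5; cleared 0 line(s) (total 0); column heights now [7 8 5 7 6], max=8

Answer: .#...
##.#.
##.##
.##.#
..###
..##.
..#..
..###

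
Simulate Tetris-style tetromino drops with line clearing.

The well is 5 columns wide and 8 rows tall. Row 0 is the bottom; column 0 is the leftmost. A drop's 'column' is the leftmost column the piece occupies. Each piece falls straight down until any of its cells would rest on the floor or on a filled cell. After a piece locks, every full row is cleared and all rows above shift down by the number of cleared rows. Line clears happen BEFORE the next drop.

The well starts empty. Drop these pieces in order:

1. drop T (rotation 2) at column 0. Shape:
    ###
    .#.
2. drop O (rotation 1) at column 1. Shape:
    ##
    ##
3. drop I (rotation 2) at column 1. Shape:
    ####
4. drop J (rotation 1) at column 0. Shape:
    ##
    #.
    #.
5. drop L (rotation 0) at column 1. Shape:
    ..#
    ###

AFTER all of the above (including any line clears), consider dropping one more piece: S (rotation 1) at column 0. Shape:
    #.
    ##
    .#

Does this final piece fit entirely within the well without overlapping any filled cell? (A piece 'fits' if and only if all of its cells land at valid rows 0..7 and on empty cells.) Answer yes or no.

Answer: no

Derivation:
Drop 1: T rot2 at col 0 lands with bottom-row=0; cleared 0 line(s) (total 0); column heights now [2 2 2 0 0], max=2
Drop 2: O rot1 at col 1 lands with bottom-row=2; cleared 0 line(s) (total 0); column heights now [2 4 4 0 0], max=4
Drop 3: I rot2 at col 1 lands with bottom-row=4; cleared 0 line(s) (total 0); column heights now [2 5 5 5 5], max=5
Drop 4: J rot1 at col 0 lands with bottom-row=3; cleared 1 line(s) (total 1); column heights now [5 5 4 0 0], max=5
Drop 5: L rot0 at col 1 lands with bottom-row=5; cleared 0 line(s) (total 1); column heights now [5 6 6 7 0], max=7
Test piece S rot1 at col 0 (width 2): heights before test = [5 6 6 7 0]; fits = False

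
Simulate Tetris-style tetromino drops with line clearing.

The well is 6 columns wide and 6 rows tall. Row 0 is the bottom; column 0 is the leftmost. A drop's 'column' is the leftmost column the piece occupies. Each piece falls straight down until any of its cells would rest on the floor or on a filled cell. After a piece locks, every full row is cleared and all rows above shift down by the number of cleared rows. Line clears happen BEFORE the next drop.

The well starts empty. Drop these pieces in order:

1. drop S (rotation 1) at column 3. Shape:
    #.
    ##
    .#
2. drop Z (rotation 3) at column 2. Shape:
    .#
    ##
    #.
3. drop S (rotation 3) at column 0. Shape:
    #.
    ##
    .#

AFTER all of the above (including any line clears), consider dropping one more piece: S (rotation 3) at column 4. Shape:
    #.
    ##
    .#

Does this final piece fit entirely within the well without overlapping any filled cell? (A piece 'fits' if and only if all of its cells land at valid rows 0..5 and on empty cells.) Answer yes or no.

Answer: yes

Derivation:
Drop 1: S rot1 at col 3 lands with bottom-row=0; cleared 0 line(s) (total 0); column heights now [0 0 0 3 2 0], max=3
Drop 2: Z rot3 at col 2 lands with bottom-row=2; cleared 0 line(s) (total 0); column heights now [0 0 4 5 2 0], max=5
Drop 3: S rot3 at col 0 lands with bottom-row=0; cleared 0 line(s) (total 0); column heights now [3 2 4 5 2 0], max=5
Test piece S rot3 at col 4 (width 2): heights before test = [3 2 4 5 2 0]; fits = True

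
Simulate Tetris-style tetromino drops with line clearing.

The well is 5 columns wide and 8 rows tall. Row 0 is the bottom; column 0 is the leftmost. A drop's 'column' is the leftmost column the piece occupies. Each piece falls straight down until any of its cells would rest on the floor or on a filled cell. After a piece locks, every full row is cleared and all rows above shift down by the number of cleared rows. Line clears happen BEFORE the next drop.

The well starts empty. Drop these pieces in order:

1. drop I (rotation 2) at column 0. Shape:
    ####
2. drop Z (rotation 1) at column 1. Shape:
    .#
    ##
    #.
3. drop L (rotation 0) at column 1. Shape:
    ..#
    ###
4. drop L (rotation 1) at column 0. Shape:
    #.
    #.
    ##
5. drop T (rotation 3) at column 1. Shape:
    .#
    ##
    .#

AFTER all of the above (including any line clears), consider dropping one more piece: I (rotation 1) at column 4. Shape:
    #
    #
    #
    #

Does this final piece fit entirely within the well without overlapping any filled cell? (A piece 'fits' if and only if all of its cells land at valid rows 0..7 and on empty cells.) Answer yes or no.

Answer: yes

Derivation:
Drop 1: I rot2 at col 0 lands with bottom-row=0; cleared 0 line(s) (total 0); column heights now [1 1 1 1 0], max=1
Drop 2: Z rot1 at col 1 lands with bottom-row=1; cleared 0 line(s) (total 0); column heights now [1 3 4 1 0], max=4
Drop 3: L rot0 at col 1 lands with bottom-row=4; cleared 0 line(s) (total 0); column heights now [1 5 5 6 0], max=6
Drop 4: L rot1 at col 0 lands with bottom-row=5; cleared 0 line(s) (total 0); column heights now [8 6 5 6 0], max=8
Drop 5: T rot3 at col 1 lands with bottom-row=5; cleared 0 line(s) (total 0); column heights now [8 7 8 6 0], max=8
Test piece I rot1 at col 4 (width 1): heights before test = [8 7 8 6 0]; fits = True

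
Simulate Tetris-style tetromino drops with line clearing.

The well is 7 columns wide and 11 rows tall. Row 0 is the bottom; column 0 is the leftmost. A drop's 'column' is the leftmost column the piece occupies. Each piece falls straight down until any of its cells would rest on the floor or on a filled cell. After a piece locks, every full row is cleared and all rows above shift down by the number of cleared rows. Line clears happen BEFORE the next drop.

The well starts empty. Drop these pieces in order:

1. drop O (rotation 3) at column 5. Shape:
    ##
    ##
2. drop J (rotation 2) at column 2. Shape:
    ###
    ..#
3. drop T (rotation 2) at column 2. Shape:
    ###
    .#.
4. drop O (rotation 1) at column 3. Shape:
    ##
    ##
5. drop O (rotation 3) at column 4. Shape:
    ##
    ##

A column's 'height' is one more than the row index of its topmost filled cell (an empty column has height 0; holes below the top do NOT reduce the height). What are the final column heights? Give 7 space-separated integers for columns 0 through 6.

Answer: 0 0 4 6 8 8 2

Derivation:
Drop 1: O rot3 at col 5 lands with bottom-row=0; cleared 0 line(s) (total 0); column heights now [0 0 0 0 0 2 2], max=2
Drop 2: J rot2 at col 2 lands with bottom-row=0; cleared 0 line(s) (total 0); column heights now [0 0 2 2 2 2 2], max=2
Drop 3: T rot2 at col 2 lands with bottom-row=2; cleared 0 line(s) (total 0); column heights now [0 0 4 4 4 2 2], max=4
Drop 4: O rot1 at col 3 lands with bottom-row=4; cleared 0 line(s) (total 0); column heights now [0 0 4 6 6 2 2], max=6
Drop 5: O rot3 at col 4 lands with bottom-row=6; cleared 0 line(s) (total 0); column heights now [0 0 4 6 8 8 2], max=8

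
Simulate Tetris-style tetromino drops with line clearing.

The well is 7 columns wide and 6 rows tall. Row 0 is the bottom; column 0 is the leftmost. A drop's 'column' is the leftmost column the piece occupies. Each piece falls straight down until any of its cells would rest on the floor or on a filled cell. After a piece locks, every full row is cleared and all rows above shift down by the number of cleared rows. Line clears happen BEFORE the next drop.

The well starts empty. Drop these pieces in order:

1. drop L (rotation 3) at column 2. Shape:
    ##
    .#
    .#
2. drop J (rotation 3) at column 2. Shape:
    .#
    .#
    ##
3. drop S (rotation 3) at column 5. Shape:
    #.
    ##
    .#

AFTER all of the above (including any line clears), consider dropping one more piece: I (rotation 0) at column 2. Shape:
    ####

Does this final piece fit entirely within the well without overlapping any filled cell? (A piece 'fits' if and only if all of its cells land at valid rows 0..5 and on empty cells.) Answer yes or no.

Drop 1: L rot3 at col 2 lands with bottom-row=0; cleared 0 line(s) (total 0); column heights now [0 0 3 3 0 0 0], max=3
Drop 2: J rot3 at col 2 lands with bottom-row=3; cleared 0 line(s) (total 0); column heights now [0 0 4 6 0 0 0], max=6
Drop 3: S rot3 at col 5 lands with bottom-row=0; cleared 0 line(s) (total 0); column heights now [0 0 4 6 0 3 2], max=6
Test piece I rot0 at col 2 (width 4): heights before test = [0 0 4 6 0 3 2]; fits = False

Answer: no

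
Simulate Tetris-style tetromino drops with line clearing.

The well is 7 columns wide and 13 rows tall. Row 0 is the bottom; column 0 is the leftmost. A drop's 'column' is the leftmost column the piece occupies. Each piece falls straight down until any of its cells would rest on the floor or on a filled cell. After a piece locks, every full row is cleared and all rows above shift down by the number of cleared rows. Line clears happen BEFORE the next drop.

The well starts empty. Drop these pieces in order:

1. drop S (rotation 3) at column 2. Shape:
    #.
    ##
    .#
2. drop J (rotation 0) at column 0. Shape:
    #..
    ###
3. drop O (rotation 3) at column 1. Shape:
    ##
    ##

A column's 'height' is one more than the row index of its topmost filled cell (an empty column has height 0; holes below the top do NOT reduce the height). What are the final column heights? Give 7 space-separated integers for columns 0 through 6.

Answer: 5 6 6 2 0 0 0

Derivation:
Drop 1: S rot3 at col 2 lands with bottom-row=0; cleared 0 line(s) (total 0); column heights now [0 0 3 2 0 0 0], max=3
Drop 2: J rot0 at col 0 lands with bottom-row=3; cleared 0 line(s) (total 0); column heights now [5 4 4 2 0 0 0], max=5
Drop 3: O rot3 at col 1 lands with bottom-row=4; cleared 0 line(s) (total 0); column heights now [5 6 6 2 0 0 0], max=6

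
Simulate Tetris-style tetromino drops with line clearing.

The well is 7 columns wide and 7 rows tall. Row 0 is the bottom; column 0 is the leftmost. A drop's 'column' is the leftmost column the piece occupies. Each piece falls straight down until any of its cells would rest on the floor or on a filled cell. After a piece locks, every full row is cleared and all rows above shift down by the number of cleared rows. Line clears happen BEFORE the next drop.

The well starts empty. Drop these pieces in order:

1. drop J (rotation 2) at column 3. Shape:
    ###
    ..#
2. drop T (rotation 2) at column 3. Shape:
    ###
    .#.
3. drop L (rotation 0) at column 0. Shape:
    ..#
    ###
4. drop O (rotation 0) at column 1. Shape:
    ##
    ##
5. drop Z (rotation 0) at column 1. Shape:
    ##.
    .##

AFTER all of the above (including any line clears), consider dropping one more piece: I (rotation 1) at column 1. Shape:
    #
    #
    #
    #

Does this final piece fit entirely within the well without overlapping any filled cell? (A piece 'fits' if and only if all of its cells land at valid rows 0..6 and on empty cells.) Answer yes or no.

Drop 1: J rot2 at col 3 lands with bottom-row=0; cleared 0 line(s) (total 0); column heights now [0 0 0 2 2 2 0], max=2
Drop 2: T rot2 at col 3 lands with bottom-row=2; cleared 0 line(s) (total 0); column heights now [0 0 0 4 4 4 0], max=4
Drop 3: L rot0 at col 0 lands with bottom-row=0; cleared 0 line(s) (total 0); column heights now [1 1 2 4 4 4 0], max=4
Drop 4: O rot0 at col 1 lands with bottom-row=2; cleared 0 line(s) (total 0); column heights now [1 4 4 4 4 4 0], max=4
Drop 5: Z rot0 at col 1 lands with bottom-row=4; cleared 0 line(s) (total 0); column heights now [1 6 6 5 4 4 0], max=6
Test piece I rot1 at col 1 (width 1): heights before test = [1 6 6 5 4 4 0]; fits = False

Answer: no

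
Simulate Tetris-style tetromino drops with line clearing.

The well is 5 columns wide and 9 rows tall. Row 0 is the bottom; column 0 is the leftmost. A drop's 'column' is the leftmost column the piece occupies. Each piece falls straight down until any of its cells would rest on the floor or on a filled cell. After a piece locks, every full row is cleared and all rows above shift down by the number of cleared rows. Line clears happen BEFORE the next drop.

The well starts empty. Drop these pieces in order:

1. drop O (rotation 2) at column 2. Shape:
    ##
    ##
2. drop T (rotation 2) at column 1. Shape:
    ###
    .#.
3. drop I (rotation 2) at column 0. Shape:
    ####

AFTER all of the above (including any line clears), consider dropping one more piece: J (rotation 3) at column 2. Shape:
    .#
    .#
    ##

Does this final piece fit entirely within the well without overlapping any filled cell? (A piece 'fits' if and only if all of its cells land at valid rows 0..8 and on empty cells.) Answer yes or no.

Drop 1: O rot2 at col 2 lands with bottom-row=0; cleared 0 line(s) (total 0); column heights now [0 0 2 2 0], max=2
Drop 2: T rot2 at col 1 lands with bottom-row=2; cleared 0 line(s) (total 0); column heights now [0 4 4 4 0], max=4
Drop 3: I rot2 at col 0 lands with bottom-row=4; cleared 0 line(s) (total 0); column heights now [5 5 5 5 0], max=5
Test piece J rot3 at col 2 (width 2): heights before test = [5 5 5 5 0]; fits = True

Answer: yes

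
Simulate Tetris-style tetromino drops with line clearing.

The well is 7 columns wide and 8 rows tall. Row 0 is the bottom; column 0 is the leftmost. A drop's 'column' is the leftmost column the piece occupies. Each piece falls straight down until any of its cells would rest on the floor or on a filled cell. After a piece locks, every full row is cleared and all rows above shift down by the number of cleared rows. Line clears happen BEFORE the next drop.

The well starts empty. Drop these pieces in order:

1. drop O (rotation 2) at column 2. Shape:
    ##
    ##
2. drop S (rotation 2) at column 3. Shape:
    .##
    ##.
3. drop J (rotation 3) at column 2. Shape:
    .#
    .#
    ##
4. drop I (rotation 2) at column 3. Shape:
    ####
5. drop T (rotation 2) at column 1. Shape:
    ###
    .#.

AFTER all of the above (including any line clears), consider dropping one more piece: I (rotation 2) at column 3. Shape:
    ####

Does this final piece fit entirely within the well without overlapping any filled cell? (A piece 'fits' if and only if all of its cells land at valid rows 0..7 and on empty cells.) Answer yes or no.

Drop 1: O rot2 at col 2 lands with bottom-row=0; cleared 0 line(s) (total 0); column heights now [0 0 2 2 0 0 0], max=2
Drop 2: S rot2 at col 3 lands with bottom-row=2; cleared 0 line(s) (total 0); column heights now [0 0 2 3 4 4 0], max=4
Drop 3: J rot3 at col 2 lands with bottom-row=3; cleared 0 line(s) (total 0); column heights now [0 0 4 6 4 4 0], max=6
Drop 4: I rot2 at col 3 lands with bottom-row=6; cleared 0 line(s) (total 0); column heights now [0 0 4 7 7 7 7], max=7
Drop 5: T rot2 at col 1 lands with bottom-row=6; cleared 0 line(s) (total 0); column heights now [0 8 8 8 7 7 7], max=8
Test piece I rot2 at col 3 (width 4): heights before test = [0 8 8 8 7 7 7]; fits = False

Answer: no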